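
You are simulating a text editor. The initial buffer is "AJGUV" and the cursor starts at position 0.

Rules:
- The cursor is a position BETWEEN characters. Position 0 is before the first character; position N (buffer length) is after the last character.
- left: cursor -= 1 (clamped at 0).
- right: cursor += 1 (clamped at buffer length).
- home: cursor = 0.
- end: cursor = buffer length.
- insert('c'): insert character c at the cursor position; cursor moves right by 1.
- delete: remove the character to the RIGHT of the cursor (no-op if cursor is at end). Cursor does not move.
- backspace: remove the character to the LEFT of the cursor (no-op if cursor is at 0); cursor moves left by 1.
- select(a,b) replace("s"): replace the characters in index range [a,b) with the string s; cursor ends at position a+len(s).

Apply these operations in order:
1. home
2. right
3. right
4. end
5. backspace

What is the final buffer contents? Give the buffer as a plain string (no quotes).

Answer: AJGU

Derivation:
After op 1 (home): buf='AJGUV' cursor=0
After op 2 (right): buf='AJGUV' cursor=1
After op 3 (right): buf='AJGUV' cursor=2
After op 4 (end): buf='AJGUV' cursor=5
After op 5 (backspace): buf='AJGU' cursor=4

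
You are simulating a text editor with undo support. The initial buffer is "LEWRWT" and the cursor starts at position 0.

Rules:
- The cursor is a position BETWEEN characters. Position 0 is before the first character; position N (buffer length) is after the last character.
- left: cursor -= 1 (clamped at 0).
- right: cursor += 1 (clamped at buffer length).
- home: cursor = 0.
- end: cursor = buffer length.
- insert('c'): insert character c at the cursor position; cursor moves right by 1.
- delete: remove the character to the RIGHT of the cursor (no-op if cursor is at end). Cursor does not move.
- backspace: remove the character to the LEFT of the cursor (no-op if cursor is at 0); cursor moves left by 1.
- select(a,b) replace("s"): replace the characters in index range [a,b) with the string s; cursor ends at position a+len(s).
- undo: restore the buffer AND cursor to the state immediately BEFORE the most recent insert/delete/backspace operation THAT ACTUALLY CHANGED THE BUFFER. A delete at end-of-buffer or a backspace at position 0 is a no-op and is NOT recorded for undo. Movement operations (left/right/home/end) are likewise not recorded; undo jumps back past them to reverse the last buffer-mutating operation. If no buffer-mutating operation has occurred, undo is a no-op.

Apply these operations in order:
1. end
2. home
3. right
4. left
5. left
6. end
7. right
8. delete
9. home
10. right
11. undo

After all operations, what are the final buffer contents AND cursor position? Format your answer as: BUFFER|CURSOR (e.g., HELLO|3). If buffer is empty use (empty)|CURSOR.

After op 1 (end): buf='LEWRWT' cursor=6
After op 2 (home): buf='LEWRWT' cursor=0
After op 3 (right): buf='LEWRWT' cursor=1
After op 4 (left): buf='LEWRWT' cursor=0
After op 5 (left): buf='LEWRWT' cursor=0
After op 6 (end): buf='LEWRWT' cursor=6
After op 7 (right): buf='LEWRWT' cursor=6
After op 8 (delete): buf='LEWRWT' cursor=6
After op 9 (home): buf='LEWRWT' cursor=0
After op 10 (right): buf='LEWRWT' cursor=1
After op 11 (undo): buf='LEWRWT' cursor=1

Answer: LEWRWT|1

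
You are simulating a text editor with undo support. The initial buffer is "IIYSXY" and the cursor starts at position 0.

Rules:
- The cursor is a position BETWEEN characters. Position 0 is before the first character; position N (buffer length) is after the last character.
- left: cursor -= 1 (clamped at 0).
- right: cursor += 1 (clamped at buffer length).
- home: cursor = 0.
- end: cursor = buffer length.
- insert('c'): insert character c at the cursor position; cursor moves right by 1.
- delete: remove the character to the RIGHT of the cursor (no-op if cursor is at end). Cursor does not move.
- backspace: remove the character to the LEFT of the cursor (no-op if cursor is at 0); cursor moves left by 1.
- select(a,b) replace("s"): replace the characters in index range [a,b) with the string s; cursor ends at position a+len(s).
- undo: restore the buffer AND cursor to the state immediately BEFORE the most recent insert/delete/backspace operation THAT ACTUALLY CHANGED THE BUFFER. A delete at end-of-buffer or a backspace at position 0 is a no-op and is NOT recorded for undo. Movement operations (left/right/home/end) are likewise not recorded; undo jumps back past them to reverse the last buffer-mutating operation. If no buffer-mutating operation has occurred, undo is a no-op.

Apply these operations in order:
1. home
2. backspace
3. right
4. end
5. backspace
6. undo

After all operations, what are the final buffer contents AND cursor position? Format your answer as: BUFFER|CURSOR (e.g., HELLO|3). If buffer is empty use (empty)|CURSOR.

After op 1 (home): buf='IIYSXY' cursor=0
After op 2 (backspace): buf='IIYSXY' cursor=0
After op 3 (right): buf='IIYSXY' cursor=1
After op 4 (end): buf='IIYSXY' cursor=6
After op 5 (backspace): buf='IIYSX' cursor=5
After op 6 (undo): buf='IIYSXY' cursor=6

Answer: IIYSXY|6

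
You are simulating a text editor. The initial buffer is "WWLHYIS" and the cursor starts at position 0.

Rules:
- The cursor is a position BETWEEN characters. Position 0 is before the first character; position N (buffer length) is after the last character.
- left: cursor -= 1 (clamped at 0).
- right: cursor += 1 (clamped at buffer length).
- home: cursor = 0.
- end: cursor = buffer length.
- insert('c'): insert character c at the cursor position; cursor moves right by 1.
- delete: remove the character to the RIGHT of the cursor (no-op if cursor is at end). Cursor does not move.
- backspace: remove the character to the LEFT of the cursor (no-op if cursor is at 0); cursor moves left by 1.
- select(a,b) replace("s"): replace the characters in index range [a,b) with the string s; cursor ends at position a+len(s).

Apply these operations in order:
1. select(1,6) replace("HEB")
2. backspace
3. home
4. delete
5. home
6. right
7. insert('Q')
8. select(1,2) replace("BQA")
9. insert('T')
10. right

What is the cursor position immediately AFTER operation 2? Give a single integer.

After op 1 (select(1,6) replace("HEB")): buf='WHEBS' cursor=4
After op 2 (backspace): buf='WHES' cursor=3

Answer: 3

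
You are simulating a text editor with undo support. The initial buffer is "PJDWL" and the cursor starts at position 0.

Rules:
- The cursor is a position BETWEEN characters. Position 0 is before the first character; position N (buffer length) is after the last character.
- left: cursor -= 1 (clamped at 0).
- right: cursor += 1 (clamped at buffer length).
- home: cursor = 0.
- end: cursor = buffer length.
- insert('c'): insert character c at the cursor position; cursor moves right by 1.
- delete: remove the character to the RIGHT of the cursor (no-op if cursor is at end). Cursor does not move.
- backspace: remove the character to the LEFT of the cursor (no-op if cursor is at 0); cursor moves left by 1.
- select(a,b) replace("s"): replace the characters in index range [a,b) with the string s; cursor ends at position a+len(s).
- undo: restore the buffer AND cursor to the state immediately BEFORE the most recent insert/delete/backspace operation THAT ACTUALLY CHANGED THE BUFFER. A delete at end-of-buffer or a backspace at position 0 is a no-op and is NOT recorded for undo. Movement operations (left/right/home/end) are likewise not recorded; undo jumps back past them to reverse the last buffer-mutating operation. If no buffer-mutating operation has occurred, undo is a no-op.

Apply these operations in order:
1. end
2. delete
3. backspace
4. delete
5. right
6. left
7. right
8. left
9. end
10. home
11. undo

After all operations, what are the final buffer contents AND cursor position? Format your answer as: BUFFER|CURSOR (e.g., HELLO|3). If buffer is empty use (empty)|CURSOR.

Answer: PJDWL|5

Derivation:
After op 1 (end): buf='PJDWL' cursor=5
After op 2 (delete): buf='PJDWL' cursor=5
After op 3 (backspace): buf='PJDW' cursor=4
After op 4 (delete): buf='PJDW' cursor=4
After op 5 (right): buf='PJDW' cursor=4
After op 6 (left): buf='PJDW' cursor=3
After op 7 (right): buf='PJDW' cursor=4
After op 8 (left): buf='PJDW' cursor=3
After op 9 (end): buf='PJDW' cursor=4
After op 10 (home): buf='PJDW' cursor=0
After op 11 (undo): buf='PJDWL' cursor=5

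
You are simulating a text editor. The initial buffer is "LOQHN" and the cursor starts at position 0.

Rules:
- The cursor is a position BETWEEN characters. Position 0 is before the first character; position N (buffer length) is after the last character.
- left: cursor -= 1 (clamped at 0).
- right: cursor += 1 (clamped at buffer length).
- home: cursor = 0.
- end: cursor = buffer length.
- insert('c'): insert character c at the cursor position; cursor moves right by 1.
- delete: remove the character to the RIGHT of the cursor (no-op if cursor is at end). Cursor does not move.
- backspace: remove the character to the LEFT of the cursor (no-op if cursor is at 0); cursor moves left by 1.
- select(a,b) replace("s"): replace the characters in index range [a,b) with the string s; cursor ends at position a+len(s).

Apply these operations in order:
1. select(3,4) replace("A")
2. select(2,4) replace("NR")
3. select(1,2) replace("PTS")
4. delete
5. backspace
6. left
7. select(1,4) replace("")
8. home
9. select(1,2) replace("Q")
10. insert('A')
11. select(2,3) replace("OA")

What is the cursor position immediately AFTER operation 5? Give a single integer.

Answer: 3

Derivation:
After op 1 (select(3,4) replace("A")): buf='LOQAN' cursor=4
After op 2 (select(2,4) replace("NR")): buf='LONRN' cursor=4
After op 3 (select(1,2) replace("PTS")): buf='LPTSNRN' cursor=4
After op 4 (delete): buf='LPTSRN' cursor=4
After op 5 (backspace): buf='LPTRN' cursor=3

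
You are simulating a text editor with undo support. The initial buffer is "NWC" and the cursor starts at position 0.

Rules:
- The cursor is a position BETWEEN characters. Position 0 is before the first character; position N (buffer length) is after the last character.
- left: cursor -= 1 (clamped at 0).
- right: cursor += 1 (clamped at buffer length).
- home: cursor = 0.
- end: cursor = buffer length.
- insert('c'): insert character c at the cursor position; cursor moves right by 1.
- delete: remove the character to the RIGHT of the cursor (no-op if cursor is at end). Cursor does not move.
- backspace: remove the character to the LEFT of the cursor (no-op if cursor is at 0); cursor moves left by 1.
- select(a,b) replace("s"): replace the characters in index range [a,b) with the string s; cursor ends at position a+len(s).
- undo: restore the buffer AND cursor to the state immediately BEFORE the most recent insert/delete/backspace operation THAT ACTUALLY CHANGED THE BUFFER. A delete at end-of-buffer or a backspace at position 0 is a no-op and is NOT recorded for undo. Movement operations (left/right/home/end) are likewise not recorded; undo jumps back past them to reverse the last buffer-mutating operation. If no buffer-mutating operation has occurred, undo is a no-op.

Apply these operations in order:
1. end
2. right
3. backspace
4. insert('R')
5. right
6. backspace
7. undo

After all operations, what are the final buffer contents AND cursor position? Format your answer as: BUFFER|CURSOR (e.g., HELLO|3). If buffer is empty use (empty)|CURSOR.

After op 1 (end): buf='NWC' cursor=3
After op 2 (right): buf='NWC' cursor=3
After op 3 (backspace): buf='NW' cursor=2
After op 4 (insert('R')): buf='NWR' cursor=3
After op 5 (right): buf='NWR' cursor=3
After op 6 (backspace): buf='NW' cursor=2
After op 7 (undo): buf='NWR' cursor=3

Answer: NWR|3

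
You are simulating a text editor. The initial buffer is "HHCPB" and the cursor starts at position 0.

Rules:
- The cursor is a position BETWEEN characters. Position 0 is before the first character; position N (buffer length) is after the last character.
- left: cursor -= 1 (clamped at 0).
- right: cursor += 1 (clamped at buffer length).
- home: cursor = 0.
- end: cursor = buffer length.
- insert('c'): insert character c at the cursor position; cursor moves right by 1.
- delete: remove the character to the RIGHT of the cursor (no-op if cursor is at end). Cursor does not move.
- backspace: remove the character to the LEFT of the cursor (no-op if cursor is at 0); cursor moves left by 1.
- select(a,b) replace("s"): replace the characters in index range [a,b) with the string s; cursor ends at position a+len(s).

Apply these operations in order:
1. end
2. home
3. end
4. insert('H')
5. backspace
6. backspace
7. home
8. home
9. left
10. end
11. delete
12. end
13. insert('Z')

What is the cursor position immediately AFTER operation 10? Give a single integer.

Answer: 4

Derivation:
After op 1 (end): buf='HHCPB' cursor=5
After op 2 (home): buf='HHCPB' cursor=0
After op 3 (end): buf='HHCPB' cursor=5
After op 4 (insert('H')): buf='HHCPBH' cursor=6
After op 5 (backspace): buf='HHCPB' cursor=5
After op 6 (backspace): buf='HHCP' cursor=4
After op 7 (home): buf='HHCP' cursor=0
After op 8 (home): buf='HHCP' cursor=0
After op 9 (left): buf='HHCP' cursor=0
After op 10 (end): buf='HHCP' cursor=4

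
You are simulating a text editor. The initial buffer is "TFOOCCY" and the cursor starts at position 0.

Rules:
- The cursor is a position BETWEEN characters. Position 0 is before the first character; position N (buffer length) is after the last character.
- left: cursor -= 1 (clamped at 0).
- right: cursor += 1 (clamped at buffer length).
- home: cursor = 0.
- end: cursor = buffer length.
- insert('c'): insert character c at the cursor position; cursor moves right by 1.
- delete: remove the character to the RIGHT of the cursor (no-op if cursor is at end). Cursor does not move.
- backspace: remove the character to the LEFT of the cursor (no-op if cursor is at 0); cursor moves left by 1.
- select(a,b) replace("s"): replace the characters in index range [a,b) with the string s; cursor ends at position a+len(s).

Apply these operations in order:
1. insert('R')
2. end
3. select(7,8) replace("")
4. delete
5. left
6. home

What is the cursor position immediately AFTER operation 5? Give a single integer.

Answer: 6

Derivation:
After op 1 (insert('R')): buf='RTFOOCCY' cursor=1
After op 2 (end): buf='RTFOOCCY' cursor=8
After op 3 (select(7,8) replace("")): buf='RTFOOCC' cursor=7
After op 4 (delete): buf='RTFOOCC' cursor=7
After op 5 (left): buf='RTFOOCC' cursor=6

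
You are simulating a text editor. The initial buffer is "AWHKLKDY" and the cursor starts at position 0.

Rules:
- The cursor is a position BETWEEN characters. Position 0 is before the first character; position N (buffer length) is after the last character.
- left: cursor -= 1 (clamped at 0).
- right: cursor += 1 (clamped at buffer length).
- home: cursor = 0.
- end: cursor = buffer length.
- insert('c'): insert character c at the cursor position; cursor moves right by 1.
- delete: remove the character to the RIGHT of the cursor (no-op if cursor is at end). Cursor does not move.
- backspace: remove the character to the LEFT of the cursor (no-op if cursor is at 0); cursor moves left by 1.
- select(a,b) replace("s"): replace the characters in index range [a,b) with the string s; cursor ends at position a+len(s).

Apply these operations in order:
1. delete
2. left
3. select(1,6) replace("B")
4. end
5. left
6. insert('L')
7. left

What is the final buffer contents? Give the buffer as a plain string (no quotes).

Answer: WBLY

Derivation:
After op 1 (delete): buf='WHKLKDY' cursor=0
After op 2 (left): buf='WHKLKDY' cursor=0
After op 3 (select(1,6) replace("B")): buf='WBY' cursor=2
After op 4 (end): buf='WBY' cursor=3
After op 5 (left): buf='WBY' cursor=2
After op 6 (insert('L')): buf='WBLY' cursor=3
After op 7 (left): buf='WBLY' cursor=2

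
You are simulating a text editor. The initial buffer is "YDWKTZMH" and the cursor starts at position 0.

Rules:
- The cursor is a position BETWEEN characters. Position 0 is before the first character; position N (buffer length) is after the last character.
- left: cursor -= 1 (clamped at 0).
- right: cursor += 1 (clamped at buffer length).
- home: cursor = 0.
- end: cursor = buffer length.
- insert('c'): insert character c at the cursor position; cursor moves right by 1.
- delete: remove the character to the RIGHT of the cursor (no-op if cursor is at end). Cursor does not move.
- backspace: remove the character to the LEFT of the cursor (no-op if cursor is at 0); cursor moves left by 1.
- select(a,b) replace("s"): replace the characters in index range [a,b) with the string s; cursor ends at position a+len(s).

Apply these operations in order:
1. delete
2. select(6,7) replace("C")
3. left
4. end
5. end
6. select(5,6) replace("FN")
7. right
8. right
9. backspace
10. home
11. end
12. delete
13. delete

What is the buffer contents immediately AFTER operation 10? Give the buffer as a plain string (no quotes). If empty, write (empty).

Answer: DWKTZFN

Derivation:
After op 1 (delete): buf='DWKTZMH' cursor=0
After op 2 (select(6,7) replace("C")): buf='DWKTZMC' cursor=7
After op 3 (left): buf='DWKTZMC' cursor=6
After op 4 (end): buf='DWKTZMC' cursor=7
After op 5 (end): buf='DWKTZMC' cursor=7
After op 6 (select(5,6) replace("FN")): buf='DWKTZFNC' cursor=7
After op 7 (right): buf='DWKTZFNC' cursor=8
After op 8 (right): buf='DWKTZFNC' cursor=8
After op 9 (backspace): buf='DWKTZFN' cursor=7
After op 10 (home): buf='DWKTZFN' cursor=0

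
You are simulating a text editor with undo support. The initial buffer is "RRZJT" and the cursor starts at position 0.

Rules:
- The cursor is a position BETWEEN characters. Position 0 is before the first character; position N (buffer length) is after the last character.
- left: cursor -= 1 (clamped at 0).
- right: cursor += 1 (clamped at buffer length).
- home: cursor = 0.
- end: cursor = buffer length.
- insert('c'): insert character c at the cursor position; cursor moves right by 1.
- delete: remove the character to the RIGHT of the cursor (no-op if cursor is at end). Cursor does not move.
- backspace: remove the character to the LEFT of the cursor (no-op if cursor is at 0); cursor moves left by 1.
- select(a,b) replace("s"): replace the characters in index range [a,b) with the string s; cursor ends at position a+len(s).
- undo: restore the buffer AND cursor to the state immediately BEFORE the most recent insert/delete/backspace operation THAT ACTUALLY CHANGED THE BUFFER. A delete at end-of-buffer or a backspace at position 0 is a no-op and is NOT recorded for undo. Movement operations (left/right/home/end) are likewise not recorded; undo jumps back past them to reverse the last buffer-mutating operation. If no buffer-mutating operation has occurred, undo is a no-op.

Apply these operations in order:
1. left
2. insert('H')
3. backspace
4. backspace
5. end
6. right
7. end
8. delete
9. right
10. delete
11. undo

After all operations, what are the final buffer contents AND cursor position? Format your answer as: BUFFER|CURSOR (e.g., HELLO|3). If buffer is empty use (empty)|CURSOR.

After op 1 (left): buf='RRZJT' cursor=0
After op 2 (insert('H')): buf='HRRZJT' cursor=1
After op 3 (backspace): buf='RRZJT' cursor=0
After op 4 (backspace): buf='RRZJT' cursor=0
After op 5 (end): buf='RRZJT' cursor=5
After op 6 (right): buf='RRZJT' cursor=5
After op 7 (end): buf='RRZJT' cursor=5
After op 8 (delete): buf='RRZJT' cursor=5
After op 9 (right): buf='RRZJT' cursor=5
After op 10 (delete): buf='RRZJT' cursor=5
After op 11 (undo): buf='HRRZJT' cursor=1

Answer: HRRZJT|1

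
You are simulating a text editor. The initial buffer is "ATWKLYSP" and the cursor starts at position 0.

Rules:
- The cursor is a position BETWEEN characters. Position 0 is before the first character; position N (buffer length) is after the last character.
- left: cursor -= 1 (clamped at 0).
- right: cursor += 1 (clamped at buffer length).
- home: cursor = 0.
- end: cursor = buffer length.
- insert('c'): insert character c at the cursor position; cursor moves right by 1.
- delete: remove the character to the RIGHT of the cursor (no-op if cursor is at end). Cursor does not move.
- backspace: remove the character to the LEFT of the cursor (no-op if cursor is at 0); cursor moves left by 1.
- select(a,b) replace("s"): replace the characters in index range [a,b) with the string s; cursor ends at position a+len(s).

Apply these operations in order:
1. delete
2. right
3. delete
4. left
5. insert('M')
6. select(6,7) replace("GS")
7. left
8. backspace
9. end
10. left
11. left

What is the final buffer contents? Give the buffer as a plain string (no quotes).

Answer: MTKLYSS

Derivation:
After op 1 (delete): buf='TWKLYSP' cursor=0
After op 2 (right): buf='TWKLYSP' cursor=1
After op 3 (delete): buf='TKLYSP' cursor=1
After op 4 (left): buf='TKLYSP' cursor=0
After op 5 (insert('M')): buf='MTKLYSP' cursor=1
After op 6 (select(6,7) replace("GS")): buf='MTKLYSGS' cursor=8
After op 7 (left): buf='MTKLYSGS' cursor=7
After op 8 (backspace): buf='MTKLYSS' cursor=6
After op 9 (end): buf='MTKLYSS' cursor=7
After op 10 (left): buf='MTKLYSS' cursor=6
After op 11 (left): buf='MTKLYSS' cursor=5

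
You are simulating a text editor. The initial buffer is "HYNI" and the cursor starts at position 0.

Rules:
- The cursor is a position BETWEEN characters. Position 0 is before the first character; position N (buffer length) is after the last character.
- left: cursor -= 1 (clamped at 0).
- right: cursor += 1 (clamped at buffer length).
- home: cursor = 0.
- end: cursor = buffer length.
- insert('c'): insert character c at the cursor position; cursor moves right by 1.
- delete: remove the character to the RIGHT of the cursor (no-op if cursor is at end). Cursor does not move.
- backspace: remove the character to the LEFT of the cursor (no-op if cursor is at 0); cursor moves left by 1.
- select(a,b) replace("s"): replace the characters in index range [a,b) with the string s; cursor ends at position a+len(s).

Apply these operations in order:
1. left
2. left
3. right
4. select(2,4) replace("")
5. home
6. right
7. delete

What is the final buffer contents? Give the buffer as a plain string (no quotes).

After op 1 (left): buf='HYNI' cursor=0
After op 2 (left): buf='HYNI' cursor=0
After op 3 (right): buf='HYNI' cursor=1
After op 4 (select(2,4) replace("")): buf='HY' cursor=2
After op 5 (home): buf='HY' cursor=0
After op 6 (right): buf='HY' cursor=1
After op 7 (delete): buf='H' cursor=1

Answer: H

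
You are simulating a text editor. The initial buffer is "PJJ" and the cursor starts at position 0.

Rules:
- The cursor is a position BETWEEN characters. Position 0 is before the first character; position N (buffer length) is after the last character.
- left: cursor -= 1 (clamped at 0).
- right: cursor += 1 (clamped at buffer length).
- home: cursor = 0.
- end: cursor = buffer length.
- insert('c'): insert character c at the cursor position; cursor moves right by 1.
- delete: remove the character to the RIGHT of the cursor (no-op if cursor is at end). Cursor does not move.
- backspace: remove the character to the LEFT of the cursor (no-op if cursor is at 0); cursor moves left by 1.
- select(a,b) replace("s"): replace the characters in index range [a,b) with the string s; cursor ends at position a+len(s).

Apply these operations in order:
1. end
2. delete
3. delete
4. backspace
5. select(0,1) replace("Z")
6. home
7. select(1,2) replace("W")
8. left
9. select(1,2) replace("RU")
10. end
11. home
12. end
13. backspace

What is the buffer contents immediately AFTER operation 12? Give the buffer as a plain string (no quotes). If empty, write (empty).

After op 1 (end): buf='PJJ' cursor=3
After op 2 (delete): buf='PJJ' cursor=3
After op 3 (delete): buf='PJJ' cursor=3
After op 4 (backspace): buf='PJ' cursor=2
After op 5 (select(0,1) replace("Z")): buf='ZJ' cursor=1
After op 6 (home): buf='ZJ' cursor=0
After op 7 (select(1,2) replace("W")): buf='ZW' cursor=2
After op 8 (left): buf='ZW' cursor=1
After op 9 (select(1,2) replace("RU")): buf='ZRU' cursor=3
After op 10 (end): buf='ZRU' cursor=3
After op 11 (home): buf='ZRU' cursor=0
After op 12 (end): buf='ZRU' cursor=3

Answer: ZRU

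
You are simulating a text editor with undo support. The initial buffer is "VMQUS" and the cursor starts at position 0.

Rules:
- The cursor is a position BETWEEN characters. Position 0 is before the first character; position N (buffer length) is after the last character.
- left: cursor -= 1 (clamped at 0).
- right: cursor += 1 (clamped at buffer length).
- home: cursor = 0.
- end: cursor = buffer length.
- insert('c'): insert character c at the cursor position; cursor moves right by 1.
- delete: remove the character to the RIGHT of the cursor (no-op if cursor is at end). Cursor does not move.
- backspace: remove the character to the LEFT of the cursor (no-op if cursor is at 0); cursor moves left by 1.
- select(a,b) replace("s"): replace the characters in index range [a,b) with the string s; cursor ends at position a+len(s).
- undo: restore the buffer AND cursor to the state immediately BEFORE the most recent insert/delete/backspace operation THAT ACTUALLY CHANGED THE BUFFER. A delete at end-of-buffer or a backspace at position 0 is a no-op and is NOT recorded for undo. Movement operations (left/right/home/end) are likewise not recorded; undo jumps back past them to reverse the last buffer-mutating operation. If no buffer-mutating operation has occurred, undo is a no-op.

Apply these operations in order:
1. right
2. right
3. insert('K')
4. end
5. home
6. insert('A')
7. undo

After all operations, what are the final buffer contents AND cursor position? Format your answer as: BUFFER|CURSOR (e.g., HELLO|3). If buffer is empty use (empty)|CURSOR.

Answer: VMKQUS|0

Derivation:
After op 1 (right): buf='VMQUS' cursor=1
After op 2 (right): buf='VMQUS' cursor=2
After op 3 (insert('K')): buf='VMKQUS' cursor=3
After op 4 (end): buf='VMKQUS' cursor=6
After op 5 (home): buf='VMKQUS' cursor=0
After op 6 (insert('A')): buf='AVMKQUS' cursor=1
After op 7 (undo): buf='VMKQUS' cursor=0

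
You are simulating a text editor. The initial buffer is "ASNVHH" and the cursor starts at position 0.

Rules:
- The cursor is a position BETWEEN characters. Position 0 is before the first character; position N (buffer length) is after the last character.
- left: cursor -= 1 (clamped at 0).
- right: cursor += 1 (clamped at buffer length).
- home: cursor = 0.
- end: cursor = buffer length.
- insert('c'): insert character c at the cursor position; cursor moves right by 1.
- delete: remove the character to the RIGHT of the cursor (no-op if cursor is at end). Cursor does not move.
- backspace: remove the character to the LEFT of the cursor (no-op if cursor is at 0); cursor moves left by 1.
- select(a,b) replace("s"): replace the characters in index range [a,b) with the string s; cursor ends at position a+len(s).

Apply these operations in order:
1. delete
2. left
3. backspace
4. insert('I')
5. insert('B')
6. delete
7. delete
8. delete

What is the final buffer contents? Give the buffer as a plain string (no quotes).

After op 1 (delete): buf='SNVHH' cursor=0
After op 2 (left): buf='SNVHH' cursor=0
After op 3 (backspace): buf='SNVHH' cursor=0
After op 4 (insert('I')): buf='ISNVHH' cursor=1
After op 5 (insert('B')): buf='IBSNVHH' cursor=2
After op 6 (delete): buf='IBNVHH' cursor=2
After op 7 (delete): buf='IBVHH' cursor=2
After op 8 (delete): buf='IBHH' cursor=2

Answer: IBHH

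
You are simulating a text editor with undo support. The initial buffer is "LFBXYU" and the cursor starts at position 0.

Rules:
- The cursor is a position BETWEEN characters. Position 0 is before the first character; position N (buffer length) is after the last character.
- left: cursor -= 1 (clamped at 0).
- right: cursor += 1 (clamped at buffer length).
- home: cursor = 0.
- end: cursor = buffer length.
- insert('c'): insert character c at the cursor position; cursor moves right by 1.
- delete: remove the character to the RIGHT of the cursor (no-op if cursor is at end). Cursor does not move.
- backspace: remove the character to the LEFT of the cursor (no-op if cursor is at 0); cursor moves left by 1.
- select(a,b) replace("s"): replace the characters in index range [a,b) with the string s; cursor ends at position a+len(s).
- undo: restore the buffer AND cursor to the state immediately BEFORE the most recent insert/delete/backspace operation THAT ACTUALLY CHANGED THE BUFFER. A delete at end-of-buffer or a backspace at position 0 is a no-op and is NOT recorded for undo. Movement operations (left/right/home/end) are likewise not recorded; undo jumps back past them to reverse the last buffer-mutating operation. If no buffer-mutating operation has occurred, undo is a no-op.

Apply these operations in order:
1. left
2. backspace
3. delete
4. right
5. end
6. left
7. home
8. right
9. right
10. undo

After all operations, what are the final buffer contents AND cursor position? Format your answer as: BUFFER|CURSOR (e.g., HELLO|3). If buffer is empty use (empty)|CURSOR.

After op 1 (left): buf='LFBXYU' cursor=0
After op 2 (backspace): buf='LFBXYU' cursor=0
After op 3 (delete): buf='FBXYU' cursor=0
After op 4 (right): buf='FBXYU' cursor=1
After op 5 (end): buf='FBXYU' cursor=5
After op 6 (left): buf='FBXYU' cursor=4
After op 7 (home): buf='FBXYU' cursor=0
After op 8 (right): buf='FBXYU' cursor=1
After op 9 (right): buf='FBXYU' cursor=2
After op 10 (undo): buf='LFBXYU' cursor=0

Answer: LFBXYU|0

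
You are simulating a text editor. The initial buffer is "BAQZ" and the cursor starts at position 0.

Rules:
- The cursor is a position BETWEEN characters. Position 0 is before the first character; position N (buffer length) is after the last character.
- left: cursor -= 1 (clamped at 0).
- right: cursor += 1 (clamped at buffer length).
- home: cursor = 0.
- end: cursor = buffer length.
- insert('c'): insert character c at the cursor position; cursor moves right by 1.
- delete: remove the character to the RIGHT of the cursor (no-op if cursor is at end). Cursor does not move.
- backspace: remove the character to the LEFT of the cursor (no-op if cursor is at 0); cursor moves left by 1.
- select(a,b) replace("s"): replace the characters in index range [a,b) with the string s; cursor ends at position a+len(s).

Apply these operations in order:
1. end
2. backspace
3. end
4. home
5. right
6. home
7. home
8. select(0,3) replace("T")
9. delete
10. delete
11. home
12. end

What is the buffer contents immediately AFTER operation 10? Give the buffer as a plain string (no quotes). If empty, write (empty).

Answer: T

Derivation:
After op 1 (end): buf='BAQZ' cursor=4
After op 2 (backspace): buf='BAQ' cursor=3
After op 3 (end): buf='BAQ' cursor=3
After op 4 (home): buf='BAQ' cursor=0
After op 5 (right): buf='BAQ' cursor=1
After op 6 (home): buf='BAQ' cursor=0
After op 7 (home): buf='BAQ' cursor=0
After op 8 (select(0,3) replace("T")): buf='T' cursor=1
After op 9 (delete): buf='T' cursor=1
After op 10 (delete): buf='T' cursor=1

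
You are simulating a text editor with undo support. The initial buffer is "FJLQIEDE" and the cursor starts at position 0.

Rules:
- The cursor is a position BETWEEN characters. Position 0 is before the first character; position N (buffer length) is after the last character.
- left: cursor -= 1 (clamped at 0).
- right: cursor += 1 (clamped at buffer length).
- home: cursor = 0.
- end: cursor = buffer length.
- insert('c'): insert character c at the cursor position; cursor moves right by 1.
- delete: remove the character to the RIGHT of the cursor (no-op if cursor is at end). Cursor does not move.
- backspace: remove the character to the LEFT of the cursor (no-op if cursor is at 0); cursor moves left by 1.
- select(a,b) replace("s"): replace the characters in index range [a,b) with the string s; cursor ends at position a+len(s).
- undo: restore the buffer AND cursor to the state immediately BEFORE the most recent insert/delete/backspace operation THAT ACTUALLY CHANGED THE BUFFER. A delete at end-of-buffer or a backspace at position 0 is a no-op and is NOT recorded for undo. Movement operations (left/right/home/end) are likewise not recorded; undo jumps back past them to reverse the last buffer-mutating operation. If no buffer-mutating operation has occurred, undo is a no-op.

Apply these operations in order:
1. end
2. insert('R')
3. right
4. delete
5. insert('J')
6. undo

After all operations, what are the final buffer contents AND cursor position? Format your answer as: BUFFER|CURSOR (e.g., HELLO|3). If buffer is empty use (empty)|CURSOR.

Answer: FJLQIEDER|9

Derivation:
After op 1 (end): buf='FJLQIEDE' cursor=8
After op 2 (insert('R')): buf='FJLQIEDER' cursor=9
After op 3 (right): buf='FJLQIEDER' cursor=9
After op 4 (delete): buf='FJLQIEDER' cursor=9
After op 5 (insert('J')): buf='FJLQIEDERJ' cursor=10
After op 6 (undo): buf='FJLQIEDER' cursor=9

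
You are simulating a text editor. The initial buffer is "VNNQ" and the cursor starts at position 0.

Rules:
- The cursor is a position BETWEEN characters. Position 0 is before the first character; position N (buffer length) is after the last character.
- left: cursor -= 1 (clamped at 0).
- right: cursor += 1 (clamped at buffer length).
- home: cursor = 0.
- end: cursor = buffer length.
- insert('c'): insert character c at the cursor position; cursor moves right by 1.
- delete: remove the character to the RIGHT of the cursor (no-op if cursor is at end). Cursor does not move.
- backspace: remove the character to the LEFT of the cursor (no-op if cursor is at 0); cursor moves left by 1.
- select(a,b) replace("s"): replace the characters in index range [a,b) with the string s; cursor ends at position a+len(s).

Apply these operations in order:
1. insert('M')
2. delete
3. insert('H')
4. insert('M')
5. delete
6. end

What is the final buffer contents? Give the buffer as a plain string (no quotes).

Answer: MHMNQ

Derivation:
After op 1 (insert('M')): buf='MVNNQ' cursor=1
After op 2 (delete): buf='MNNQ' cursor=1
After op 3 (insert('H')): buf='MHNNQ' cursor=2
After op 4 (insert('M')): buf='MHMNNQ' cursor=3
After op 5 (delete): buf='MHMNQ' cursor=3
After op 6 (end): buf='MHMNQ' cursor=5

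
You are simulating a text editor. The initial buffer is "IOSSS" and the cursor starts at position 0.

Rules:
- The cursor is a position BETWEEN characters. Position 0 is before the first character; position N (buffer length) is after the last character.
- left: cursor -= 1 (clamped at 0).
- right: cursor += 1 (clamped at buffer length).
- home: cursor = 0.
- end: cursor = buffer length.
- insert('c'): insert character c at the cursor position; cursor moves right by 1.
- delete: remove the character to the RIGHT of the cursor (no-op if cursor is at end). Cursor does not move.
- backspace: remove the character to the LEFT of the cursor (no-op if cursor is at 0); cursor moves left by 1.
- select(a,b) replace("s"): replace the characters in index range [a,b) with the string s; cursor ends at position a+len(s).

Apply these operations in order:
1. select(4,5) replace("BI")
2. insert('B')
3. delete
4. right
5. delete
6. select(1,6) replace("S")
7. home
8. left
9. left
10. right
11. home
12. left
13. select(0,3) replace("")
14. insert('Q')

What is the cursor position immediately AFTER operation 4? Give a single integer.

After op 1 (select(4,5) replace("BI")): buf='IOSSBI' cursor=6
After op 2 (insert('B')): buf='IOSSBIB' cursor=7
After op 3 (delete): buf='IOSSBIB' cursor=7
After op 4 (right): buf='IOSSBIB' cursor=7

Answer: 7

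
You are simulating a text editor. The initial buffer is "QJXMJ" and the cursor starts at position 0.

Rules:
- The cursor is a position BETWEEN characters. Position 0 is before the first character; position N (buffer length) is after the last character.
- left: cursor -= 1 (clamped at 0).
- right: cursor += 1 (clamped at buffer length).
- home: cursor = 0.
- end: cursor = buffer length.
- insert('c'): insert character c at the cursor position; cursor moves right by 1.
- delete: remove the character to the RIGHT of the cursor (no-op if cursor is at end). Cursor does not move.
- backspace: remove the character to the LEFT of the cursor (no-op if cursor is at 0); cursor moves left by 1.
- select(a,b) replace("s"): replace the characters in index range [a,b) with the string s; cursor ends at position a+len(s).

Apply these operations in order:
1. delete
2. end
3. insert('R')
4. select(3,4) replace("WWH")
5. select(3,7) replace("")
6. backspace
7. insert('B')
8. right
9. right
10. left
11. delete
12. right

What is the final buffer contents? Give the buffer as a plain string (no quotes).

After op 1 (delete): buf='JXMJ' cursor=0
After op 2 (end): buf='JXMJ' cursor=4
After op 3 (insert('R')): buf='JXMJR' cursor=5
After op 4 (select(3,4) replace("WWH")): buf='JXMWWHR' cursor=6
After op 5 (select(3,7) replace("")): buf='JXM' cursor=3
After op 6 (backspace): buf='JX' cursor=2
After op 7 (insert('B')): buf='JXB' cursor=3
After op 8 (right): buf='JXB' cursor=3
After op 9 (right): buf='JXB' cursor=3
After op 10 (left): buf='JXB' cursor=2
After op 11 (delete): buf='JX' cursor=2
After op 12 (right): buf='JX' cursor=2

Answer: JX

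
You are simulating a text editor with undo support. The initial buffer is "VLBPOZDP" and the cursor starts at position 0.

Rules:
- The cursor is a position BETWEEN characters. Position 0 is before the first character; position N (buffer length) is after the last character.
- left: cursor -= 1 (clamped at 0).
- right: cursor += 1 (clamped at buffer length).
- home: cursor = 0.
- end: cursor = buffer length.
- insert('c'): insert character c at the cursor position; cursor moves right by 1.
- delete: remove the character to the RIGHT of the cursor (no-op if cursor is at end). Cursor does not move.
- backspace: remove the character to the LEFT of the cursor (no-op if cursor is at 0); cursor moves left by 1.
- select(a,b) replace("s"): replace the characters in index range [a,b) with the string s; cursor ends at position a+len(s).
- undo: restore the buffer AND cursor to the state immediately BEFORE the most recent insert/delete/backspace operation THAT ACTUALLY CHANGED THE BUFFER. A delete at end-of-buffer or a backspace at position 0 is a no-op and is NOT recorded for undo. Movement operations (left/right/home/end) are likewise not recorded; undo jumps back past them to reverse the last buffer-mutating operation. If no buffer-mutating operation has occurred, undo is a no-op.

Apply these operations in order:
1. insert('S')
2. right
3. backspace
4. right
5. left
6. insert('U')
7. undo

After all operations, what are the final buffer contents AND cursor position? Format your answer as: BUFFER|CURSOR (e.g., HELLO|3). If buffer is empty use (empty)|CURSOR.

Answer: SLBPOZDP|1

Derivation:
After op 1 (insert('S')): buf='SVLBPOZDP' cursor=1
After op 2 (right): buf='SVLBPOZDP' cursor=2
After op 3 (backspace): buf='SLBPOZDP' cursor=1
After op 4 (right): buf='SLBPOZDP' cursor=2
After op 5 (left): buf='SLBPOZDP' cursor=1
After op 6 (insert('U')): buf='SULBPOZDP' cursor=2
After op 7 (undo): buf='SLBPOZDP' cursor=1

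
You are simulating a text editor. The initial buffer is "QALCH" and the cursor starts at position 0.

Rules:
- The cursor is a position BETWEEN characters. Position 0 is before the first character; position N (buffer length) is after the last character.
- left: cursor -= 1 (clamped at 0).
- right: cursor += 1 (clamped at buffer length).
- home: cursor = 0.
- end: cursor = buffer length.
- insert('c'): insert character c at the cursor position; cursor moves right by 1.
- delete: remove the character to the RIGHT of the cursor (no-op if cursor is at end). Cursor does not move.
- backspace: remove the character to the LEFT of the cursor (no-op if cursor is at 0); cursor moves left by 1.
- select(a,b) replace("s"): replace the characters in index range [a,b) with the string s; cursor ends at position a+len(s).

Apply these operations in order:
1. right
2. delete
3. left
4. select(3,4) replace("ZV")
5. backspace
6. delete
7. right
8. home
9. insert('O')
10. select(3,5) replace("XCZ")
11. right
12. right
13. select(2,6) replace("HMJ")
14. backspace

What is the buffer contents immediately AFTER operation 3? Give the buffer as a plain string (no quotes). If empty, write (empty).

Answer: QLCH

Derivation:
After op 1 (right): buf='QALCH' cursor=1
After op 2 (delete): buf='QLCH' cursor=1
After op 3 (left): buf='QLCH' cursor=0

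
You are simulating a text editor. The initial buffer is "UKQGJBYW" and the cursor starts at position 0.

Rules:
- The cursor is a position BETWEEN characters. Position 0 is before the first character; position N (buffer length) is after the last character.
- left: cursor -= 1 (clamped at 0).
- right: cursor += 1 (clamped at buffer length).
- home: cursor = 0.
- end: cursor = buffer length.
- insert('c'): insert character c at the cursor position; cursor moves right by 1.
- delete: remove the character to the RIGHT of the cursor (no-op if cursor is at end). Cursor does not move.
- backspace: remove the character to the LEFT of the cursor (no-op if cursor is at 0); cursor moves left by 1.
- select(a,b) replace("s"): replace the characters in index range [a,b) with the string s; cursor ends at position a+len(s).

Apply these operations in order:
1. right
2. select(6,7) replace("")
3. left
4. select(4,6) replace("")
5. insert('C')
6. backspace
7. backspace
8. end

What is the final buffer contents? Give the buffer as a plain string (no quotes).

Answer: UKQW

Derivation:
After op 1 (right): buf='UKQGJBYW' cursor=1
After op 2 (select(6,7) replace("")): buf='UKQGJBW' cursor=6
After op 3 (left): buf='UKQGJBW' cursor=5
After op 4 (select(4,6) replace("")): buf='UKQGW' cursor=4
After op 5 (insert('C')): buf='UKQGCW' cursor=5
After op 6 (backspace): buf='UKQGW' cursor=4
After op 7 (backspace): buf='UKQW' cursor=3
After op 8 (end): buf='UKQW' cursor=4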